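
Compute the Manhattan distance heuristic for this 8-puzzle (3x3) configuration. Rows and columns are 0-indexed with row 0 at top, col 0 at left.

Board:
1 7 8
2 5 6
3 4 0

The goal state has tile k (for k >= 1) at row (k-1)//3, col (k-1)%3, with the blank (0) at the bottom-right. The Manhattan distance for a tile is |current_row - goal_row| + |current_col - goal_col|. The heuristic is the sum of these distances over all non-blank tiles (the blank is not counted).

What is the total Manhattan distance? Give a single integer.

Tile 1: at (0,0), goal (0,0), distance |0-0|+|0-0| = 0
Tile 7: at (0,1), goal (2,0), distance |0-2|+|1-0| = 3
Tile 8: at (0,2), goal (2,1), distance |0-2|+|2-1| = 3
Tile 2: at (1,0), goal (0,1), distance |1-0|+|0-1| = 2
Tile 5: at (1,1), goal (1,1), distance |1-1|+|1-1| = 0
Tile 6: at (1,2), goal (1,2), distance |1-1|+|2-2| = 0
Tile 3: at (2,0), goal (0,2), distance |2-0|+|0-2| = 4
Tile 4: at (2,1), goal (1,0), distance |2-1|+|1-0| = 2
Sum: 0 + 3 + 3 + 2 + 0 + 0 + 4 + 2 = 14

Answer: 14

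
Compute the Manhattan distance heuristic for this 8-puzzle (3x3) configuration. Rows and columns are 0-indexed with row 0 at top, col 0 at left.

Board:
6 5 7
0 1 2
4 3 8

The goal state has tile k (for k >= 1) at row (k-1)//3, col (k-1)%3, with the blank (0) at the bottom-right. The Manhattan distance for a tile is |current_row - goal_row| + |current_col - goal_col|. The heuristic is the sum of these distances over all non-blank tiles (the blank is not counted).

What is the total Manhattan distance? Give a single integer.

Tile 6: at (0,0), goal (1,2), distance |0-1|+|0-2| = 3
Tile 5: at (0,1), goal (1,1), distance |0-1|+|1-1| = 1
Tile 7: at (0,2), goal (2,0), distance |0-2|+|2-0| = 4
Tile 1: at (1,1), goal (0,0), distance |1-0|+|1-0| = 2
Tile 2: at (1,2), goal (0,1), distance |1-0|+|2-1| = 2
Tile 4: at (2,0), goal (1,0), distance |2-1|+|0-0| = 1
Tile 3: at (2,1), goal (0,2), distance |2-0|+|1-2| = 3
Tile 8: at (2,2), goal (2,1), distance |2-2|+|2-1| = 1
Sum: 3 + 1 + 4 + 2 + 2 + 1 + 3 + 1 = 17

Answer: 17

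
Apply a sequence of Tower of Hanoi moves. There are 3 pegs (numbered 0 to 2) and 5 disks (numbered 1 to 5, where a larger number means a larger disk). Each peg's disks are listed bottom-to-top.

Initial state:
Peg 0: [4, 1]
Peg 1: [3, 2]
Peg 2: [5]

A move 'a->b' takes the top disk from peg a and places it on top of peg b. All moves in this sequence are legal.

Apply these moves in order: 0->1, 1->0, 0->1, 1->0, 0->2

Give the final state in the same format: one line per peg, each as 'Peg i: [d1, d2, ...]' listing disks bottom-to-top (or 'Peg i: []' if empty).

Answer: Peg 0: [4]
Peg 1: [3, 2]
Peg 2: [5, 1]

Derivation:
After move 1 (0->1):
Peg 0: [4]
Peg 1: [3, 2, 1]
Peg 2: [5]

After move 2 (1->0):
Peg 0: [4, 1]
Peg 1: [3, 2]
Peg 2: [5]

After move 3 (0->1):
Peg 0: [4]
Peg 1: [3, 2, 1]
Peg 2: [5]

After move 4 (1->0):
Peg 0: [4, 1]
Peg 1: [3, 2]
Peg 2: [5]

After move 5 (0->2):
Peg 0: [4]
Peg 1: [3, 2]
Peg 2: [5, 1]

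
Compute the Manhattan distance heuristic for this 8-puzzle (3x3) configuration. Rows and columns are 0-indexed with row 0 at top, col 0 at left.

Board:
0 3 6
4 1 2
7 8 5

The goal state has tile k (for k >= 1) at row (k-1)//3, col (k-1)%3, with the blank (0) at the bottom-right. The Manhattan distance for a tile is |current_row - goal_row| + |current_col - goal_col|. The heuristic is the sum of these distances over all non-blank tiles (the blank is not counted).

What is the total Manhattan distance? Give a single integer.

Tile 3: at (0,1), goal (0,2), distance |0-0|+|1-2| = 1
Tile 6: at (0,2), goal (1,2), distance |0-1|+|2-2| = 1
Tile 4: at (1,0), goal (1,0), distance |1-1|+|0-0| = 0
Tile 1: at (1,1), goal (0,0), distance |1-0|+|1-0| = 2
Tile 2: at (1,2), goal (0,1), distance |1-0|+|2-1| = 2
Tile 7: at (2,0), goal (2,0), distance |2-2|+|0-0| = 0
Tile 8: at (2,1), goal (2,1), distance |2-2|+|1-1| = 0
Tile 5: at (2,2), goal (1,1), distance |2-1|+|2-1| = 2
Sum: 1 + 1 + 0 + 2 + 2 + 0 + 0 + 2 = 8

Answer: 8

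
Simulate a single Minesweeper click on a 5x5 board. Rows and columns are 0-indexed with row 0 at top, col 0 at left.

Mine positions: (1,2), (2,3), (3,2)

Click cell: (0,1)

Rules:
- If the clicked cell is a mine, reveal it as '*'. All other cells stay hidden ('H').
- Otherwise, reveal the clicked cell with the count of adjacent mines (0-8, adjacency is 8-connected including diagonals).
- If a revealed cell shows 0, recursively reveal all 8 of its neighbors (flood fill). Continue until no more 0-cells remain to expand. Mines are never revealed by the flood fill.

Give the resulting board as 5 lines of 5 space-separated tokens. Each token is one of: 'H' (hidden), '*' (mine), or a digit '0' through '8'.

H 1 H H H
H H H H H
H H H H H
H H H H H
H H H H H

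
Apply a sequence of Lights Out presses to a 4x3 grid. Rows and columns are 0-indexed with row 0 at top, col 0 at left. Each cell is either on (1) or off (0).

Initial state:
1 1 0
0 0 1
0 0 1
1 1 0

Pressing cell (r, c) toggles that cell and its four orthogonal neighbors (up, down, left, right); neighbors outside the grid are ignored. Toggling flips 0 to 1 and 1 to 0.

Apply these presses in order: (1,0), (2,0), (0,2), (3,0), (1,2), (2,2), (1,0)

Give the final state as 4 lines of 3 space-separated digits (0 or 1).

After press 1 at (1,0):
0 1 0
1 1 1
1 0 1
1 1 0

After press 2 at (2,0):
0 1 0
0 1 1
0 1 1
0 1 0

After press 3 at (0,2):
0 0 1
0 1 0
0 1 1
0 1 0

After press 4 at (3,0):
0 0 1
0 1 0
1 1 1
1 0 0

After press 5 at (1,2):
0 0 0
0 0 1
1 1 0
1 0 0

After press 6 at (2,2):
0 0 0
0 0 0
1 0 1
1 0 1

After press 7 at (1,0):
1 0 0
1 1 0
0 0 1
1 0 1

Answer: 1 0 0
1 1 0
0 0 1
1 0 1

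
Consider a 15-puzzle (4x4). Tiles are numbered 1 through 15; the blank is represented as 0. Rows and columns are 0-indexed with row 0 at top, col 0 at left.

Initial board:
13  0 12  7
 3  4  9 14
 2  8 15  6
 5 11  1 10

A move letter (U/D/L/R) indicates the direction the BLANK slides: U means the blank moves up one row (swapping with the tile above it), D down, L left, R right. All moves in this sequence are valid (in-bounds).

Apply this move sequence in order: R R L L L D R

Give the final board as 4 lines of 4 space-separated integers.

After move 1 (R):
13 12  0  7
 3  4  9 14
 2  8 15  6
 5 11  1 10

After move 2 (R):
13 12  7  0
 3  4  9 14
 2  8 15  6
 5 11  1 10

After move 3 (L):
13 12  0  7
 3  4  9 14
 2  8 15  6
 5 11  1 10

After move 4 (L):
13  0 12  7
 3  4  9 14
 2  8 15  6
 5 11  1 10

After move 5 (L):
 0 13 12  7
 3  4  9 14
 2  8 15  6
 5 11  1 10

After move 6 (D):
 3 13 12  7
 0  4  9 14
 2  8 15  6
 5 11  1 10

After move 7 (R):
 3 13 12  7
 4  0  9 14
 2  8 15  6
 5 11  1 10

Answer:  3 13 12  7
 4  0  9 14
 2  8 15  6
 5 11  1 10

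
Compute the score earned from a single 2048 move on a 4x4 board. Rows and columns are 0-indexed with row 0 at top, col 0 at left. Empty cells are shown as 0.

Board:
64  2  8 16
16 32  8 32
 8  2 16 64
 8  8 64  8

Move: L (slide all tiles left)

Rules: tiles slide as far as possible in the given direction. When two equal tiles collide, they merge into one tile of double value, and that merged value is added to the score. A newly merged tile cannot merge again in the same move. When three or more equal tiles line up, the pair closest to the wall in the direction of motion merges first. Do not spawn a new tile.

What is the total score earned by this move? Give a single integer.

Slide left:
row 0: [64, 2, 8, 16] -> [64, 2, 8, 16]  score +0 (running 0)
row 1: [16, 32, 8, 32] -> [16, 32, 8, 32]  score +0 (running 0)
row 2: [8, 2, 16, 64] -> [8, 2, 16, 64]  score +0 (running 0)
row 3: [8, 8, 64, 8] -> [16, 64, 8, 0]  score +16 (running 16)
Board after move:
64  2  8 16
16 32  8 32
 8  2 16 64
16 64  8  0

Answer: 16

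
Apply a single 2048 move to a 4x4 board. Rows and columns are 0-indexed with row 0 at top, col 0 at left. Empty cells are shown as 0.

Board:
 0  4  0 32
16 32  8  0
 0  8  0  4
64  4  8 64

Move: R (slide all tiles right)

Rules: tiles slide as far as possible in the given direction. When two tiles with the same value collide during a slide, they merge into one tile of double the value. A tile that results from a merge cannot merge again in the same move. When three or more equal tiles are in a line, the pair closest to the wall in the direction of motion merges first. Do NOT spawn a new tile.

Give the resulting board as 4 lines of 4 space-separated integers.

Slide right:
row 0: [0, 4, 0, 32] -> [0, 0, 4, 32]
row 1: [16, 32, 8, 0] -> [0, 16, 32, 8]
row 2: [0, 8, 0, 4] -> [0, 0, 8, 4]
row 3: [64, 4, 8, 64] -> [64, 4, 8, 64]

Answer:  0  0  4 32
 0 16 32  8
 0  0  8  4
64  4  8 64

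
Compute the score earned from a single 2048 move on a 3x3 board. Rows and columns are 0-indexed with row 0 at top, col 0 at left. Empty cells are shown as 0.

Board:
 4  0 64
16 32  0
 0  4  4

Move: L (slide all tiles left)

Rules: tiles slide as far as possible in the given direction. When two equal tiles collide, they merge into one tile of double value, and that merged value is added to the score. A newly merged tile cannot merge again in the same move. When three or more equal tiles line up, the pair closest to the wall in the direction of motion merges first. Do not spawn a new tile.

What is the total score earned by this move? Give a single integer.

Answer: 8

Derivation:
Slide left:
row 0: [4, 0, 64] -> [4, 64, 0]  score +0 (running 0)
row 1: [16, 32, 0] -> [16, 32, 0]  score +0 (running 0)
row 2: [0, 4, 4] -> [8, 0, 0]  score +8 (running 8)
Board after move:
 4 64  0
16 32  0
 8  0  0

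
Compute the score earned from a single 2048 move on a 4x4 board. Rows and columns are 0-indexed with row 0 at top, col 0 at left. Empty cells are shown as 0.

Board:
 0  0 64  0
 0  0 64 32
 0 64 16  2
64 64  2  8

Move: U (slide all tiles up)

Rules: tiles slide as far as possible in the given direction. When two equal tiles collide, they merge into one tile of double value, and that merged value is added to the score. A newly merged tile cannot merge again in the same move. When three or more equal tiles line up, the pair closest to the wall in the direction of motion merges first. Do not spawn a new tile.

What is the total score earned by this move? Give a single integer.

Slide up:
col 0: [0, 0, 0, 64] -> [64, 0, 0, 0]  score +0 (running 0)
col 1: [0, 0, 64, 64] -> [128, 0, 0, 0]  score +128 (running 128)
col 2: [64, 64, 16, 2] -> [128, 16, 2, 0]  score +128 (running 256)
col 3: [0, 32, 2, 8] -> [32, 2, 8, 0]  score +0 (running 256)
Board after move:
 64 128 128  32
  0   0  16   2
  0   0   2   8
  0   0   0   0

Answer: 256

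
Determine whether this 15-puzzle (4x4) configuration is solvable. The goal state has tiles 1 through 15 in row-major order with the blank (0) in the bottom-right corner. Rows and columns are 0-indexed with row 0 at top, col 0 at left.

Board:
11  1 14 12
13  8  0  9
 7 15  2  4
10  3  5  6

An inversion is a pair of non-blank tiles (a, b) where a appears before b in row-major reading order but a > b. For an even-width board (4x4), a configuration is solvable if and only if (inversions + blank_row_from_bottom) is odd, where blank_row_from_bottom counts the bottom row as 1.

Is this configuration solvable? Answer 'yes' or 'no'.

Inversions: 66
Blank is in row 1 (0-indexed from top), which is row 3 counting from the bottom (bottom = 1).
66 + 3 = 69, which is odd, so the puzzle is solvable.

Answer: yes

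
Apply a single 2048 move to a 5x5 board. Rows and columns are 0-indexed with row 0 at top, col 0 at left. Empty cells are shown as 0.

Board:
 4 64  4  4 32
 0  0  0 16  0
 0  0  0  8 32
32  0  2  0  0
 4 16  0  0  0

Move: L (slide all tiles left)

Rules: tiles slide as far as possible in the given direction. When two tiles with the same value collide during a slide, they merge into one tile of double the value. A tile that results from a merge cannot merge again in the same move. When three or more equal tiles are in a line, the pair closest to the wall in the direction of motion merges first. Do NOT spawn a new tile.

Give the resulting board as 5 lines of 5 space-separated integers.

Slide left:
row 0: [4, 64, 4, 4, 32] -> [4, 64, 8, 32, 0]
row 1: [0, 0, 0, 16, 0] -> [16, 0, 0, 0, 0]
row 2: [0, 0, 0, 8, 32] -> [8, 32, 0, 0, 0]
row 3: [32, 0, 2, 0, 0] -> [32, 2, 0, 0, 0]
row 4: [4, 16, 0, 0, 0] -> [4, 16, 0, 0, 0]

Answer:  4 64  8 32  0
16  0  0  0  0
 8 32  0  0  0
32  2  0  0  0
 4 16  0  0  0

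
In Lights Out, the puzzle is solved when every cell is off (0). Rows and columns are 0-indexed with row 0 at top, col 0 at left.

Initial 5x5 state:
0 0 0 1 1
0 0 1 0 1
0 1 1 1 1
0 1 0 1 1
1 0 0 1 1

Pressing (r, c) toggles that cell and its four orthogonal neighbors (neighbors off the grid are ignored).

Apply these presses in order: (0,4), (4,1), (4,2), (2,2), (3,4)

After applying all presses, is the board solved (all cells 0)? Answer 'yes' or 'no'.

After press 1 at (0,4):
0 0 0 0 0
0 0 1 0 0
0 1 1 1 1
0 1 0 1 1
1 0 0 1 1

After press 2 at (4,1):
0 0 0 0 0
0 0 1 0 0
0 1 1 1 1
0 0 0 1 1
0 1 1 1 1

After press 3 at (4,2):
0 0 0 0 0
0 0 1 0 0
0 1 1 1 1
0 0 1 1 1
0 0 0 0 1

After press 4 at (2,2):
0 0 0 0 0
0 0 0 0 0
0 0 0 0 1
0 0 0 1 1
0 0 0 0 1

After press 5 at (3,4):
0 0 0 0 0
0 0 0 0 0
0 0 0 0 0
0 0 0 0 0
0 0 0 0 0

Lights still on: 0

Answer: yes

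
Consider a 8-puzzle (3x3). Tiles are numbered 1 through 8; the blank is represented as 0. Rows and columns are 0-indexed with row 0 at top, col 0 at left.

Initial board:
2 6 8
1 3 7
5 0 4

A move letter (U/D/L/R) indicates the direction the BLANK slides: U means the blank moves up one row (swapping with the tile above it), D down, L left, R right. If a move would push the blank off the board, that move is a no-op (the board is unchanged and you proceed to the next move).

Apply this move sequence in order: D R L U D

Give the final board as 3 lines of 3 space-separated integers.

Answer: 2 6 8
1 3 7
5 0 4

Derivation:
After move 1 (D):
2 6 8
1 3 7
5 0 4

After move 2 (R):
2 6 8
1 3 7
5 4 0

After move 3 (L):
2 6 8
1 3 7
5 0 4

After move 4 (U):
2 6 8
1 0 7
5 3 4

After move 5 (D):
2 6 8
1 3 7
5 0 4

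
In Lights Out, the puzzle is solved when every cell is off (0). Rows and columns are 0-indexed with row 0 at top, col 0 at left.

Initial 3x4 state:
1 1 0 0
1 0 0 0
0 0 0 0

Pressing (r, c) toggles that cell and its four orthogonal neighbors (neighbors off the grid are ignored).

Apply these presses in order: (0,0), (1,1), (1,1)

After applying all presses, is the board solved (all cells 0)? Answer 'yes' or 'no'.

After press 1 at (0,0):
0 0 0 0
0 0 0 0
0 0 0 0

After press 2 at (1,1):
0 1 0 0
1 1 1 0
0 1 0 0

After press 3 at (1,1):
0 0 0 0
0 0 0 0
0 0 0 0

Lights still on: 0

Answer: yes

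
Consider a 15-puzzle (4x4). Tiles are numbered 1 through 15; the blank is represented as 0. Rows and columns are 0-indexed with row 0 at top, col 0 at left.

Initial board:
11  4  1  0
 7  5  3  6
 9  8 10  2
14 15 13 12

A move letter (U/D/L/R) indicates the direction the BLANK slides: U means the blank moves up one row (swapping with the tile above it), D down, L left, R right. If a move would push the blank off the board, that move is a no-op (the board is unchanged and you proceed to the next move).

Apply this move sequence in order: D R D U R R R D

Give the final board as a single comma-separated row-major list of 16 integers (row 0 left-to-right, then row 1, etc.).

After move 1 (D):
11  4  1  6
 7  5  3  0
 9  8 10  2
14 15 13 12

After move 2 (R):
11  4  1  6
 7  5  3  0
 9  8 10  2
14 15 13 12

After move 3 (D):
11  4  1  6
 7  5  3  2
 9  8 10  0
14 15 13 12

After move 4 (U):
11  4  1  6
 7  5  3  0
 9  8 10  2
14 15 13 12

After move 5 (R):
11  4  1  6
 7  5  3  0
 9  8 10  2
14 15 13 12

After move 6 (R):
11  4  1  6
 7  5  3  0
 9  8 10  2
14 15 13 12

After move 7 (R):
11  4  1  6
 7  5  3  0
 9  8 10  2
14 15 13 12

After move 8 (D):
11  4  1  6
 7  5  3  2
 9  8 10  0
14 15 13 12

Answer: 11, 4, 1, 6, 7, 5, 3, 2, 9, 8, 10, 0, 14, 15, 13, 12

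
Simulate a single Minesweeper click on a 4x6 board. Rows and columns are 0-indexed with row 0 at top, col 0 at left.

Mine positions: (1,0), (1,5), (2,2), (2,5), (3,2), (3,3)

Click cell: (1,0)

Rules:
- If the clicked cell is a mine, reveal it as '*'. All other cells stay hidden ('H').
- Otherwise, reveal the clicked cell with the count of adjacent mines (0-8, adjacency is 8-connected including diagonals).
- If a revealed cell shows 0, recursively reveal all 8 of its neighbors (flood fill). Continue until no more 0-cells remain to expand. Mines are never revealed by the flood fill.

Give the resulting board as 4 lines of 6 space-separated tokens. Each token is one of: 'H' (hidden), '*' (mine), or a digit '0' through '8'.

H H H H H H
* H H H H H
H H H H H H
H H H H H H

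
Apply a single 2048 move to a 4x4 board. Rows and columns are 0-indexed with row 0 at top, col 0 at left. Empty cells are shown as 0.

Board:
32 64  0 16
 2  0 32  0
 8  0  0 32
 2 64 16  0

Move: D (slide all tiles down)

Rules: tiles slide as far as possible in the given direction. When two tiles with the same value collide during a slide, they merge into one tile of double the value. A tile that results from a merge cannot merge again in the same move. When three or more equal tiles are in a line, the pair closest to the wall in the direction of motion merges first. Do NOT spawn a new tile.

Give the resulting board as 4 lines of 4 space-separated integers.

Answer:  32   0   0   0
  2   0   0   0
  8   0  32  16
  2 128  16  32

Derivation:
Slide down:
col 0: [32, 2, 8, 2] -> [32, 2, 8, 2]
col 1: [64, 0, 0, 64] -> [0, 0, 0, 128]
col 2: [0, 32, 0, 16] -> [0, 0, 32, 16]
col 3: [16, 0, 32, 0] -> [0, 0, 16, 32]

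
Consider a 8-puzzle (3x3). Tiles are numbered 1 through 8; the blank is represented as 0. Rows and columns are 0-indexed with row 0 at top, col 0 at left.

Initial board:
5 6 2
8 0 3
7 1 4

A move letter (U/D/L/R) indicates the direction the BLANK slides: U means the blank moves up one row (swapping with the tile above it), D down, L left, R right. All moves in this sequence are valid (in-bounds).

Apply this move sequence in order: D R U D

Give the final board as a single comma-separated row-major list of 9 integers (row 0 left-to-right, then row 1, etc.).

After move 1 (D):
5 6 2
8 1 3
7 0 4

After move 2 (R):
5 6 2
8 1 3
7 4 0

After move 3 (U):
5 6 2
8 1 0
7 4 3

After move 4 (D):
5 6 2
8 1 3
7 4 0

Answer: 5, 6, 2, 8, 1, 3, 7, 4, 0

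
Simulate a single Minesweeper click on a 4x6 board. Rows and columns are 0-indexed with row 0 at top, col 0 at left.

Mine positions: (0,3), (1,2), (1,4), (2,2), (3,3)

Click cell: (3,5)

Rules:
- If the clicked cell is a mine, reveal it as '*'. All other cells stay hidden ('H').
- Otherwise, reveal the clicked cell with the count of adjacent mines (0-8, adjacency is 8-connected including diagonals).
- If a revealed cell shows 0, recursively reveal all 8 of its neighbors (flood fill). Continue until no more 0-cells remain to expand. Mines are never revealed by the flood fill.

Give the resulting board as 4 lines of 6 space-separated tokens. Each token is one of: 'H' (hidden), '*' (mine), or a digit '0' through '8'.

H H H H H H
H H H H H H
H H H H 2 1
H H H H 1 0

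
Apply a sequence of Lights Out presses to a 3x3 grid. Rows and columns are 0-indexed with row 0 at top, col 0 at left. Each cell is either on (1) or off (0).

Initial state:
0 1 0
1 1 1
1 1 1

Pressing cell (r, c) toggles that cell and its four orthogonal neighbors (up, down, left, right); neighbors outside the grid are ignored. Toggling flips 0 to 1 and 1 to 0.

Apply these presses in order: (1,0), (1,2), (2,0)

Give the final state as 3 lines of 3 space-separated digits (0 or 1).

Answer: 1 1 1
1 1 0
1 0 0

Derivation:
After press 1 at (1,0):
1 1 0
0 0 1
0 1 1

After press 2 at (1,2):
1 1 1
0 1 0
0 1 0

After press 3 at (2,0):
1 1 1
1 1 0
1 0 0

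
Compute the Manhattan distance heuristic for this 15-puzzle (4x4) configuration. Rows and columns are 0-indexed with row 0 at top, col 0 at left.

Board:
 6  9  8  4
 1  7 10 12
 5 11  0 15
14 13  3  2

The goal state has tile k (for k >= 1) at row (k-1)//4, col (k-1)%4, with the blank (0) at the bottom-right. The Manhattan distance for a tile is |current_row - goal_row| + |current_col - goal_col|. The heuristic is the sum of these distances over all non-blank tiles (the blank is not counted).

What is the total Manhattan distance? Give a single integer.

Answer: 26

Derivation:
Tile 6: at (0,0), goal (1,1), distance |0-1|+|0-1| = 2
Tile 9: at (0,1), goal (2,0), distance |0-2|+|1-0| = 3
Tile 8: at (0,2), goal (1,3), distance |0-1|+|2-3| = 2
Tile 4: at (0,3), goal (0,3), distance |0-0|+|3-3| = 0
Tile 1: at (1,0), goal (0,0), distance |1-0|+|0-0| = 1
Tile 7: at (1,1), goal (1,2), distance |1-1|+|1-2| = 1
Tile 10: at (1,2), goal (2,1), distance |1-2|+|2-1| = 2
Tile 12: at (1,3), goal (2,3), distance |1-2|+|3-3| = 1
Tile 5: at (2,0), goal (1,0), distance |2-1|+|0-0| = 1
Tile 11: at (2,1), goal (2,2), distance |2-2|+|1-2| = 1
Tile 15: at (2,3), goal (3,2), distance |2-3|+|3-2| = 2
Tile 14: at (3,0), goal (3,1), distance |3-3|+|0-1| = 1
Tile 13: at (3,1), goal (3,0), distance |3-3|+|1-0| = 1
Tile 3: at (3,2), goal (0,2), distance |3-0|+|2-2| = 3
Tile 2: at (3,3), goal (0,1), distance |3-0|+|3-1| = 5
Sum: 2 + 3 + 2 + 0 + 1 + 1 + 2 + 1 + 1 + 1 + 2 + 1 + 1 + 3 + 5 = 26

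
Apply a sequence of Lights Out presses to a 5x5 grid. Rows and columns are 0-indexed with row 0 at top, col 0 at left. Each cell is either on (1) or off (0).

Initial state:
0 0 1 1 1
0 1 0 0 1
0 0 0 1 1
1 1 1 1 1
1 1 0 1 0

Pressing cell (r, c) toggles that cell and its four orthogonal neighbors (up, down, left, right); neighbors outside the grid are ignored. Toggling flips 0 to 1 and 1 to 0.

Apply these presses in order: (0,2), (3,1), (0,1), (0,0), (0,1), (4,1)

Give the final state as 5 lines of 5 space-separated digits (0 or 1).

After press 1 at (0,2):
0 1 0 0 1
0 1 1 0 1
0 0 0 1 1
1 1 1 1 1
1 1 0 1 0

After press 2 at (3,1):
0 1 0 0 1
0 1 1 0 1
0 1 0 1 1
0 0 0 1 1
1 0 0 1 0

After press 3 at (0,1):
1 0 1 0 1
0 0 1 0 1
0 1 0 1 1
0 0 0 1 1
1 0 0 1 0

After press 4 at (0,0):
0 1 1 0 1
1 0 1 0 1
0 1 0 1 1
0 0 0 1 1
1 0 0 1 0

After press 5 at (0,1):
1 0 0 0 1
1 1 1 0 1
0 1 0 1 1
0 0 0 1 1
1 0 0 1 0

After press 6 at (4,1):
1 0 0 0 1
1 1 1 0 1
0 1 0 1 1
0 1 0 1 1
0 1 1 1 0

Answer: 1 0 0 0 1
1 1 1 0 1
0 1 0 1 1
0 1 0 1 1
0 1 1 1 0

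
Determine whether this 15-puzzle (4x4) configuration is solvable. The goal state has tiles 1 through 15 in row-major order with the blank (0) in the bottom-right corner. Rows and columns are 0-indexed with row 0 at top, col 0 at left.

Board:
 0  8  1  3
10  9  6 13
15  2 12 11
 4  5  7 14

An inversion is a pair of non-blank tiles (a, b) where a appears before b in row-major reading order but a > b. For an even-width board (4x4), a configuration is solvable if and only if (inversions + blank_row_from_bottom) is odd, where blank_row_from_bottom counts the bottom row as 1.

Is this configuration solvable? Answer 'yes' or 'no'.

Inversions: 42
Blank is in row 0 (0-indexed from top), which is row 4 counting from the bottom (bottom = 1).
42 + 4 = 46, which is even, so the puzzle is not solvable.

Answer: no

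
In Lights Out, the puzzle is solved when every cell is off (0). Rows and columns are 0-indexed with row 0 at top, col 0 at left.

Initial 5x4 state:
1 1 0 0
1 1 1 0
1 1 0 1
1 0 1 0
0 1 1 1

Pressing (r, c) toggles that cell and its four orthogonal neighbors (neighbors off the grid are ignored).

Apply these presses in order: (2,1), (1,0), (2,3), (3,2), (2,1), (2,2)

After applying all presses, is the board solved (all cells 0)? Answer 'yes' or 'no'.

Answer: no

Derivation:
After press 1 at (2,1):
1 1 0 0
1 0 1 0
0 0 1 1
1 1 1 0
0 1 1 1

After press 2 at (1,0):
0 1 0 0
0 1 1 0
1 0 1 1
1 1 1 0
0 1 1 1

After press 3 at (2,3):
0 1 0 0
0 1 1 1
1 0 0 0
1 1 1 1
0 1 1 1

After press 4 at (3,2):
0 1 0 0
0 1 1 1
1 0 1 0
1 0 0 0
0 1 0 1

After press 5 at (2,1):
0 1 0 0
0 0 1 1
0 1 0 0
1 1 0 0
0 1 0 1

After press 6 at (2,2):
0 1 0 0
0 0 0 1
0 0 1 1
1 1 1 0
0 1 0 1

Lights still on: 9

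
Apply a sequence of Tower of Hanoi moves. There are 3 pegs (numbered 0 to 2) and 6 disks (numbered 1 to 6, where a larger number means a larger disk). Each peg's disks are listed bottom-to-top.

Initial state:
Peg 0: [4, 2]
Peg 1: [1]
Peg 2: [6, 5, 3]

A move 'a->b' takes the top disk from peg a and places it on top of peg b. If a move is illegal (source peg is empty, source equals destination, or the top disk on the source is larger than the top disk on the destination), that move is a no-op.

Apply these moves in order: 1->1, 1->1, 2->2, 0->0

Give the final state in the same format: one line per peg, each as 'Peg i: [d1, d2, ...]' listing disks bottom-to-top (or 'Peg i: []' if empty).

Answer: Peg 0: [4, 2]
Peg 1: [1]
Peg 2: [6, 5, 3]

Derivation:
After move 1 (1->1):
Peg 0: [4, 2]
Peg 1: [1]
Peg 2: [6, 5, 3]

After move 2 (1->1):
Peg 0: [4, 2]
Peg 1: [1]
Peg 2: [6, 5, 3]

After move 3 (2->2):
Peg 0: [4, 2]
Peg 1: [1]
Peg 2: [6, 5, 3]

After move 4 (0->0):
Peg 0: [4, 2]
Peg 1: [1]
Peg 2: [6, 5, 3]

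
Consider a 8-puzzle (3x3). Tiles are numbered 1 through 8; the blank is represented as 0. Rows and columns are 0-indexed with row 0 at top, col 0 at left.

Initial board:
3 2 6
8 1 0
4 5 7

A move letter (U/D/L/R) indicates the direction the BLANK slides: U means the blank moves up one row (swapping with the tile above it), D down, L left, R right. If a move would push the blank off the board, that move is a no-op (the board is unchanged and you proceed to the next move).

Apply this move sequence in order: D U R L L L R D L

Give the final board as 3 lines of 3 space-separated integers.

Answer: 3 2 6
8 5 1
0 4 7

Derivation:
After move 1 (D):
3 2 6
8 1 7
4 5 0

After move 2 (U):
3 2 6
8 1 0
4 5 7

After move 3 (R):
3 2 6
8 1 0
4 5 7

After move 4 (L):
3 2 6
8 0 1
4 5 7

After move 5 (L):
3 2 6
0 8 1
4 5 7

After move 6 (L):
3 2 6
0 8 1
4 5 7

After move 7 (R):
3 2 6
8 0 1
4 5 7

After move 8 (D):
3 2 6
8 5 1
4 0 7

After move 9 (L):
3 2 6
8 5 1
0 4 7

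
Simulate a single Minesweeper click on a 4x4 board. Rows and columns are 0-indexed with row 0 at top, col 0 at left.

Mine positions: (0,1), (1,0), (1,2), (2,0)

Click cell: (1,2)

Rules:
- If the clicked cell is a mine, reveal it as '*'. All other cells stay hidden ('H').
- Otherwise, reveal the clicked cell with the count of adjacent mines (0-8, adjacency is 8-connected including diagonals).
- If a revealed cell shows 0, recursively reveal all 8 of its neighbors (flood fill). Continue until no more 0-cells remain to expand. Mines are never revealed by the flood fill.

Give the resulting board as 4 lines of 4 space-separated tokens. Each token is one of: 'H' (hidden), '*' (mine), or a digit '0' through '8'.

H H H H
H H * H
H H H H
H H H H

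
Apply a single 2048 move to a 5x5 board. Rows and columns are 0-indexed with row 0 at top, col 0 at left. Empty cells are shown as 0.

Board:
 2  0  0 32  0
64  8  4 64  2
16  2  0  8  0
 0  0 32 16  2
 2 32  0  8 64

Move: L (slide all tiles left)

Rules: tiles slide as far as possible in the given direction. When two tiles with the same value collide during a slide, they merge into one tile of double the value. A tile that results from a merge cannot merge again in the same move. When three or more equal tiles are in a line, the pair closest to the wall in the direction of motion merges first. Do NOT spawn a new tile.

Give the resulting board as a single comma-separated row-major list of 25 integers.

Answer: 2, 32, 0, 0, 0, 64, 8, 4, 64, 2, 16, 2, 8, 0, 0, 32, 16, 2, 0, 0, 2, 32, 8, 64, 0

Derivation:
Slide left:
row 0: [2, 0, 0, 32, 0] -> [2, 32, 0, 0, 0]
row 1: [64, 8, 4, 64, 2] -> [64, 8, 4, 64, 2]
row 2: [16, 2, 0, 8, 0] -> [16, 2, 8, 0, 0]
row 3: [0, 0, 32, 16, 2] -> [32, 16, 2, 0, 0]
row 4: [2, 32, 0, 8, 64] -> [2, 32, 8, 64, 0]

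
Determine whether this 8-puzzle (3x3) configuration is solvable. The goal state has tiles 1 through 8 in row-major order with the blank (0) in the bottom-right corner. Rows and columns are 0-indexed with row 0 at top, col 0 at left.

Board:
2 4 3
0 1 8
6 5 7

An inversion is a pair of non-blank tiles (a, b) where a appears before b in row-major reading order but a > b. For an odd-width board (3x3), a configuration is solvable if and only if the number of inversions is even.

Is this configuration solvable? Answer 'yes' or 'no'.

Inversions (pairs i<j in row-major order where tile[i] > tile[j] > 0): 8
8 is even, so the puzzle is solvable.

Answer: yes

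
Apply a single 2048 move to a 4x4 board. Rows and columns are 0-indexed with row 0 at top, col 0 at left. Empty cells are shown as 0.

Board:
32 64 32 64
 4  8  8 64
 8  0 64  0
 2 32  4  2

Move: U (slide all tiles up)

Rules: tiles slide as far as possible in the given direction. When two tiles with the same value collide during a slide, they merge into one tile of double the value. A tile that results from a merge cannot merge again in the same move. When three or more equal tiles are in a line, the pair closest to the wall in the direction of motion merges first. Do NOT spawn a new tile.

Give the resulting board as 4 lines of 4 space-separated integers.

Answer:  32  64  32 128
  4   8   8   2
  8  32  64   0
  2   0   4   0

Derivation:
Slide up:
col 0: [32, 4, 8, 2] -> [32, 4, 8, 2]
col 1: [64, 8, 0, 32] -> [64, 8, 32, 0]
col 2: [32, 8, 64, 4] -> [32, 8, 64, 4]
col 3: [64, 64, 0, 2] -> [128, 2, 0, 0]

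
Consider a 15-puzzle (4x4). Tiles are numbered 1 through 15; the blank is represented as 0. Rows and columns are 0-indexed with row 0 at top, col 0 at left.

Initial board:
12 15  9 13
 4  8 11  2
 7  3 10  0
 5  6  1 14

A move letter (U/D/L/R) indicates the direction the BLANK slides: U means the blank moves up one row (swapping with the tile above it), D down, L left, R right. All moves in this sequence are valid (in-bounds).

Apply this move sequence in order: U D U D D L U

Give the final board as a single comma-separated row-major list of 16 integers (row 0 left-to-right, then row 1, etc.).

Answer: 12, 15, 9, 13, 4, 8, 11, 2, 7, 3, 0, 14, 5, 6, 10, 1

Derivation:
After move 1 (U):
12 15  9 13
 4  8 11  0
 7  3 10  2
 5  6  1 14

After move 2 (D):
12 15  9 13
 4  8 11  2
 7  3 10  0
 5  6  1 14

After move 3 (U):
12 15  9 13
 4  8 11  0
 7  3 10  2
 5  6  1 14

After move 4 (D):
12 15  9 13
 4  8 11  2
 7  3 10  0
 5  6  1 14

After move 5 (D):
12 15  9 13
 4  8 11  2
 7  3 10 14
 5  6  1  0

After move 6 (L):
12 15  9 13
 4  8 11  2
 7  3 10 14
 5  6  0  1

After move 7 (U):
12 15  9 13
 4  8 11  2
 7  3  0 14
 5  6 10  1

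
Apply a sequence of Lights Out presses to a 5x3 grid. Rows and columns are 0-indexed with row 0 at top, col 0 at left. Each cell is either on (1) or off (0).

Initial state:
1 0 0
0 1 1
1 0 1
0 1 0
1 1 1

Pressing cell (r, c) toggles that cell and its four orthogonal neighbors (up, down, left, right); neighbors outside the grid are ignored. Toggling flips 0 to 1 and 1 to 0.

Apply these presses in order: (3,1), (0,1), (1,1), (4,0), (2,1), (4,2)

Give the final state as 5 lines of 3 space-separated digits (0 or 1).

Answer: 0 0 1
1 0 0
0 1 0
0 1 0
0 0 0

Derivation:
After press 1 at (3,1):
1 0 0
0 1 1
1 1 1
1 0 1
1 0 1

After press 2 at (0,1):
0 1 1
0 0 1
1 1 1
1 0 1
1 0 1

After press 3 at (1,1):
0 0 1
1 1 0
1 0 1
1 0 1
1 0 1

After press 4 at (4,0):
0 0 1
1 1 0
1 0 1
0 0 1
0 1 1

After press 5 at (2,1):
0 0 1
1 0 0
0 1 0
0 1 1
0 1 1

After press 6 at (4,2):
0 0 1
1 0 0
0 1 0
0 1 0
0 0 0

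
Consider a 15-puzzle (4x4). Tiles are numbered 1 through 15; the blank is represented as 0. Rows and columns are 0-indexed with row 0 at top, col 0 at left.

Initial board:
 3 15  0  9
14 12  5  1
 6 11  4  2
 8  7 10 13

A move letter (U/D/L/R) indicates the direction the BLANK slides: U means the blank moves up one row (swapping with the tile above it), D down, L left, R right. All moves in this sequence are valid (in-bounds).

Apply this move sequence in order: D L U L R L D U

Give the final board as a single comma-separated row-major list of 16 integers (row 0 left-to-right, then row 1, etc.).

Answer: 0, 3, 5, 9, 14, 15, 12, 1, 6, 11, 4, 2, 8, 7, 10, 13

Derivation:
After move 1 (D):
 3 15  5  9
14 12  0  1
 6 11  4  2
 8  7 10 13

After move 2 (L):
 3 15  5  9
14  0 12  1
 6 11  4  2
 8  7 10 13

After move 3 (U):
 3  0  5  9
14 15 12  1
 6 11  4  2
 8  7 10 13

After move 4 (L):
 0  3  5  9
14 15 12  1
 6 11  4  2
 8  7 10 13

After move 5 (R):
 3  0  5  9
14 15 12  1
 6 11  4  2
 8  7 10 13

After move 6 (L):
 0  3  5  9
14 15 12  1
 6 11  4  2
 8  7 10 13

After move 7 (D):
14  3  5  9
 0 15 12  1
 6 11  4  2
 8  7 10 13

After move 8 (U):
 0  3  5  9
14 15 12  1
 6 11  4  2
 8  7 10 13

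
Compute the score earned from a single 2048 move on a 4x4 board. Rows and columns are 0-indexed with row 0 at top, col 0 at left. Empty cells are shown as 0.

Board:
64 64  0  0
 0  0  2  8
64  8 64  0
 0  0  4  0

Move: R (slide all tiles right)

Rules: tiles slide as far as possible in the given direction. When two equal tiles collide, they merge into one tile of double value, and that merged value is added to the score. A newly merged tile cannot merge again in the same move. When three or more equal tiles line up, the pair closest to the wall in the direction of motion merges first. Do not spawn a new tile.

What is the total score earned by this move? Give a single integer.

Slide right:
row 0: [64, 64, 0, 0] -> [0, 0, 0, 128]  score +128 (running 128)
row 1: [0, 0, 2, 8] -> [0, 0, 2, 8]  score +0 (running 128)
row 2: [64, 8, 64, 0] -> [0, 64, 8, 64]  score +0 (running 128)
row 3: [0, 0, 4, 0] -> [0, 0, 0, 4]  score +0 (running 128)
Board after move:
  0   0   0 128
  0   0   2   8
  0  64   8  64
  0   0   0   4

Answer: 128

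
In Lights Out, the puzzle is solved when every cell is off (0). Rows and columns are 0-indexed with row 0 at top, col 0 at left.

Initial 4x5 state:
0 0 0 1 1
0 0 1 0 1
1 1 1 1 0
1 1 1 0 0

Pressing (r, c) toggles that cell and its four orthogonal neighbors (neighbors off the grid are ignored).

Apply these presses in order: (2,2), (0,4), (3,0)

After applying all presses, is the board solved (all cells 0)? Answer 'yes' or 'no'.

After press 1 at (2,2):
0 0 0 1 1
0 0 0 0 1
1 0 0 0 0
1 1 0 0 0

After press 2 at (0,4):
0 0 0 0 0
0 0 0 0 0
1 0 0 0 0
1 1 0 0 0

After press 3 at (3,0):
0 0 0 0 0
0 0 0 0 0
0 0 0 0 0
0 0 0 0 0

Lights still on: 0

Answer: yes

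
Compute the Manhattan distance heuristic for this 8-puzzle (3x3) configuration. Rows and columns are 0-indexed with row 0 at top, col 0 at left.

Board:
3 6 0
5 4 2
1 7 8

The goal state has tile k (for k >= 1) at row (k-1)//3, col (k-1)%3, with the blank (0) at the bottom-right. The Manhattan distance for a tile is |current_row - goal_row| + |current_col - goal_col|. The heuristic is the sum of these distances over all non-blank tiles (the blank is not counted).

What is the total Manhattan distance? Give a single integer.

Tile 3: at (0,0), goal (0,2), distance |0-0|+|0-2| = 2
Tile 6: at (0,1), goal (1,2), distance |0-1|+|1-2| = 2
Tile 5: at (1,0), goal (1,1), distance |1-1|+|0-1| = 1
Tile 4: at (1,1), goal (1,0), distance |1-1|+|1-0| = 1
Tile 2: at (1,2), goal (0,1), distance |1-0|+|2-1| = 2
Tile 1: at (2,0), goal (0,0), distance |2-0|+|0-0| = 2
Tile 7: at (2,1), goal (2,0), distance |2-2|+|1-0| = 1
Tile 8: at (2,2), goal (2,1), distance |2-2|+|2-1| = 1
Sum: 2 + 2 + 1 + 1 + 2 + 2 + 1 + 1 = 12

Answer: 12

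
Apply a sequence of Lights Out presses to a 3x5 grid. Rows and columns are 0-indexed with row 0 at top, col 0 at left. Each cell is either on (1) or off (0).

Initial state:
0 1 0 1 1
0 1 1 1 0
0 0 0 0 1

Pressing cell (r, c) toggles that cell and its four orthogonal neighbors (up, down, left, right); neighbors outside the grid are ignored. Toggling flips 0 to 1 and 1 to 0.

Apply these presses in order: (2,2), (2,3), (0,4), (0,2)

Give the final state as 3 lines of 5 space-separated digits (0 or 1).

Answer: 0 0 1 1 0
0 1 1 0 1
0 1 0 0 0

Derivation:
After press 1 at (2,2):
0 1 0 1 1
0 1 0 1 0
0 1 1 1 1

After press 2 at (2,3):
0 1 0 1 1
0 1 0 0 0
0 1 0 0 0

After press 3 at (0,4):
0 1 0 0 0
0 1 0 0 1
0 1 0 0 0

After press 4 at (0,2):
0 0 1 1 0
0 1 1 0 1
0 1 0 0 0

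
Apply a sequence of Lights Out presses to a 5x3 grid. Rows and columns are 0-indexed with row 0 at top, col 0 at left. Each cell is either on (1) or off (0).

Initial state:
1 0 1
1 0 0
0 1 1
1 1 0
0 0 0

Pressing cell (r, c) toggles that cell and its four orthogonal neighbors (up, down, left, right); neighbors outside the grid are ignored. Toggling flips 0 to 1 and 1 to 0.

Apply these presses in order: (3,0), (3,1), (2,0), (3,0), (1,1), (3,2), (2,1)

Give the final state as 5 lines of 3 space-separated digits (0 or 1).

After press 1 at (3,0):
1 0 1
1 0 0
1 1 1
0 0 0
1 0 0

After press 2 at (3,1):
1 0 1
1 0 0
1 0 1
1 1 1
1 1 0

After press 3 at (2,0):
1 0 1
0 0 0
0 1 1
0 1 1
1 1 0

After press 4 at (3,0):
1 0 1
0 0 0
1 1 1
1 0 1
0 1 0

After press 5 at (1,1):
1 1 1
1 1 1
1 0 1
1 0 1
0 1 0

After press 6 at (3,2):
1 1 1
1 1 1
1 0 0
1 1 0
0 1 1

After press 7 at (2,1):
1 1 1
1 0 1
0 1 1
1 0 0
0 1 1

Answer: 1 1 1
1 0 1
0 1 1
1 0 0
0 1 1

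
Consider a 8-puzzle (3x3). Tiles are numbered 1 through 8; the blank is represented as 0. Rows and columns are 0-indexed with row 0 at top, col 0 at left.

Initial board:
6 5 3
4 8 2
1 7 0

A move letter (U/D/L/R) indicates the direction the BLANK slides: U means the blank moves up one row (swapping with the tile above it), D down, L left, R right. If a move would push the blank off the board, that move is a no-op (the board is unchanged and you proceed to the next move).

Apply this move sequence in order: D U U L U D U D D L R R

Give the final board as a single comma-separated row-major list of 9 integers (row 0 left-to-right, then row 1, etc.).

Answer: 6, 8, 5, 4, 7, 3, 1, 2, 0

Derivation:
After move 1 (D):
6 5 3
4 8 2
1 7 0

After move 2 (U):
6 5 3
4 8 0
1 7 2

After move 3 (U):
6 5 0
4 8 3
1 7 2

After move 4 (L):
6 0 5
4 8 3
1 7 2

After move 5 (U):
6 0 5
4 8 3
1 7 2

After move 6 (D):
6 8 5
4 0 3
1 7 2

After move 7 (U):
6 0 5
4 8 3
1 7 2

After move 8 (D):
6 8 5
4 0 3
1 7 2

After move 9 (D):
6 8 5
4 7 3
1 0 2

After move 10 (L):
6 8 5
4 7 3
0 1 2

After move 11 (R):
6 8 5
4 7 3
1 0 2

After move 12 (R):
6 8 5
4 7 3
1 2 0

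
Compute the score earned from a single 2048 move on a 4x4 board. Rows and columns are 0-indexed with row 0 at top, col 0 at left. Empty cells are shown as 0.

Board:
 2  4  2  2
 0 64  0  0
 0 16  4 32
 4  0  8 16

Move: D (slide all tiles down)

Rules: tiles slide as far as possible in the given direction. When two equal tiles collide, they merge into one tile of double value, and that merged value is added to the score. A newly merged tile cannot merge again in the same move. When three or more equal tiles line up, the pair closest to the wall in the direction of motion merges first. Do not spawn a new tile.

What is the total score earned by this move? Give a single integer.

Slide down:
col 0: [2, 0, 0, 4] -> [0, 0, 2, 4]  score +0 (running 0)
col 1: [4, 64, 16, 0] -> [0, 4, 64, 16]  score +0 (running 0)
col 2: [2, 0, 4, 8] -> [0, 2, 4, 8]  score +0 (running 0)
col 3: [2, 0, 32, 16] -> [0, 2, 32, 16]  score +0 (running 0)
Board after move:
 0  0  0  0
 0  4  2  2
 2 64  4 32
 4 16  8 16

Answer: 0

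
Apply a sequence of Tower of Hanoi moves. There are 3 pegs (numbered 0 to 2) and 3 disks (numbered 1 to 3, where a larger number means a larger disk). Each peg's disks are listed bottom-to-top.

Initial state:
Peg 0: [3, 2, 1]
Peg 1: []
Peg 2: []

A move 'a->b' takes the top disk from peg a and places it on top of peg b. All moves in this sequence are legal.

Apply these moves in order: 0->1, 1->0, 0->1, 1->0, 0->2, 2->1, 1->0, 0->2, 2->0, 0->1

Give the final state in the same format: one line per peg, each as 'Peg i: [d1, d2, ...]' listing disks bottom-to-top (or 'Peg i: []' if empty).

Answer: Peg 0: [3, 2]
Peg 1: [1]
Peg 2: []

Derivation:
After move 1 (0->1):
Peg 0: [3, 2]
Peg 1: [1]
Peg 2: []

After move 2 (1->0):
Peg 0: [3, 2, 1]
Peg 1: []
Peg 2: []

After move 3 (0->1):
Peg 0: [3, 2]
Peg 1: [1]
Peg 2: []

After move 4 (1->0):
Peg 0: [3, 2, 1]
Peg 1: []
Peg 2: []

After move 5 (0->2):
Peg 0: [3, 2]
Peg 1: []
Peg 2: [1]

After move 6 (2->1):
Peg 0: [3, 2]
Peg 1: [1]
Peg 2: []

After move 7 (1->0):
Peg 0: [3, 2, 1]
Peg 1: []
Peg 2: []

After move 8 (0->2):
Peg 0: [3, 2]
Peg 1: []
Peg 2: [1]

After move 9 (2->0):
Peg 0: [3, 2, 1]
Peg 1: []
Peg 2: []

After move 10 (0->1):
Peg 0: [3, 2]
Peg 1: [1]
Peg 2: []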